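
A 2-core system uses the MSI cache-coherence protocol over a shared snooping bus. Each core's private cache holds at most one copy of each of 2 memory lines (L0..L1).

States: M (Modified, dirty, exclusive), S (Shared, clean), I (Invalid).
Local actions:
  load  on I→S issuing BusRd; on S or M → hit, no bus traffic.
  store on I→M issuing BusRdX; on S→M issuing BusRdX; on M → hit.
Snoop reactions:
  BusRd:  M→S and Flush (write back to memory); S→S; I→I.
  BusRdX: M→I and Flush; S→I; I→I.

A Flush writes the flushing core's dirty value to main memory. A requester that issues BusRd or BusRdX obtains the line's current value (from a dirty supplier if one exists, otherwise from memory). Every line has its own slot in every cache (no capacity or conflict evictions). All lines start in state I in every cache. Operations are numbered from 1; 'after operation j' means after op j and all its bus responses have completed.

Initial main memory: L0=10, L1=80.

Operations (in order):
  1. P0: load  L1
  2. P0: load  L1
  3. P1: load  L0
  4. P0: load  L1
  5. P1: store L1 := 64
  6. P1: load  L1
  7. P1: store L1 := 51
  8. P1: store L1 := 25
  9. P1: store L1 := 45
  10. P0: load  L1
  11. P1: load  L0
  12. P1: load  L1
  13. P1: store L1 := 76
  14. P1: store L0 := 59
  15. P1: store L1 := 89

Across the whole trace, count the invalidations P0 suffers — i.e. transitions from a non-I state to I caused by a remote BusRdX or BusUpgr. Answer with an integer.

invalidations = 2

[1] P0: load  L1 | P0:S(80), P1:I | bus: BusRd
[2] P0: load  L1 | P0:S(80), P1:I | bus: none
[3] P1: load  L0 | P0:I, P1:S(10) | bus: BusRd
[4] P0: load  L1 | P0:S(80), P1:I | bus: none
[5] P1: store L1 := 64 | P0:I, P1:M(64) | bus: BusRdX
[6] P1: load  L1 | P0:I, P1:M(64) | bus: none
[7] P1: store L1 := 51 | P0:I, P1:M(51) | bus: none
[8] P1: store L1 := 25 | P0:I, P1:M(25) | bus: none
[9] P1: store L1 := 45 | P0:I, P1:M(45) | bus: none
[10] P0: load  L1 | P0:S(45), P1:S(45) | bus: BusRd,Flush
[11] P1: load  L0 | P0:I, P1:S(10) | bus: none
[12] P1: load  L1 | P0:S(45), P1:S(45) | bus: none
[13] P1: store L1 := 76 | P0:I, P1:M(76) | bus: BusRdX
[14] P1: store L0 := 59 | P0:I, P1:M(59) | bus: BusRdX
[15] P1: store L1 := 89 | P0:I, P1:M(89) | bus: none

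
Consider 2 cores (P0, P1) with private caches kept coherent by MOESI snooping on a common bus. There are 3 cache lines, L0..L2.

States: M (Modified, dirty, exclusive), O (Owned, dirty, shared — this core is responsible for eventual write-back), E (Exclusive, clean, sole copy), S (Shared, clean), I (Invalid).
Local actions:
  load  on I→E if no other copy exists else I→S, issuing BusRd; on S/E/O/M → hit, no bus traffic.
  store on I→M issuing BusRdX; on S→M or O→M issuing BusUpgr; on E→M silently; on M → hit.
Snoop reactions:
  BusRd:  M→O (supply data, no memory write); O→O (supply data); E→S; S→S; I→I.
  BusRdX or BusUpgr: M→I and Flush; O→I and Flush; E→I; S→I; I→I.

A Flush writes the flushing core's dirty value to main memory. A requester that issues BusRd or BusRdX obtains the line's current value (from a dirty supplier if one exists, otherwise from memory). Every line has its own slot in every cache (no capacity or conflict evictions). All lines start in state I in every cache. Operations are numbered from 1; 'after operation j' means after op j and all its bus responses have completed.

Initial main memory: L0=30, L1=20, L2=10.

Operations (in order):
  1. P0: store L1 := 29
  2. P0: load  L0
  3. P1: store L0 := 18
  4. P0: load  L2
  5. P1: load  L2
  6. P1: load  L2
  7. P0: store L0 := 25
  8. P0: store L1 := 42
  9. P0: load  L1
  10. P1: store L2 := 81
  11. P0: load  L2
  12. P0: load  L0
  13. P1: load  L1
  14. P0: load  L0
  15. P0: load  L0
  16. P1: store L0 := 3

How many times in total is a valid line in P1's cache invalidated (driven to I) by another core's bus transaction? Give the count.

invalidations = 1

  op1 P0: store L1 := 29 → M/I on L1; bus BusRdX; mem=20
  op2 P0: load  L0 → E/I on L0; bus BusRd; mem=30
  op3 P1: store L0 := 18 → I/M on L0; bus BusRdX; mem=30
  op4 P0: load  L2 → E/I on L2; bus BusRd; mem=10
  op5 P1: load  L2 → S/S on L2; bus BusRd; mem=10
  op6 P1: load  L2 → S/S on L2; bus (none); mem=10
  op7 P0: store L0 := 25 → M/I on L0; bus BusRdX Flush; mem=18
  op8 P0: store L1 := 42 → M/I on L1; bus (none); mem=20
  op9 P0: load  L1 → M/I on L1; bus (none); mem=20
  op10 P1: store L2 := 81 → I/M on L2; bus BusUpgr; mem=10
  op11 P0: load  L2 → S/O on L2; bus BusRd; mem=10
  op12 P0: load  L0 → M/I on L0; bus (none); mem=18
  op13 P1: load  L1 → O/S on L1; bus BusRd; mem=20
  op14 P0: load  L0 → M/I on L0; bus (none); mem=18
  op15 P0: load  L0 → M/I on L0; bus (none); mem=18
  op16 P1: store L0 := 3 → I/M on L0; bus BusRdX Flush; mem=25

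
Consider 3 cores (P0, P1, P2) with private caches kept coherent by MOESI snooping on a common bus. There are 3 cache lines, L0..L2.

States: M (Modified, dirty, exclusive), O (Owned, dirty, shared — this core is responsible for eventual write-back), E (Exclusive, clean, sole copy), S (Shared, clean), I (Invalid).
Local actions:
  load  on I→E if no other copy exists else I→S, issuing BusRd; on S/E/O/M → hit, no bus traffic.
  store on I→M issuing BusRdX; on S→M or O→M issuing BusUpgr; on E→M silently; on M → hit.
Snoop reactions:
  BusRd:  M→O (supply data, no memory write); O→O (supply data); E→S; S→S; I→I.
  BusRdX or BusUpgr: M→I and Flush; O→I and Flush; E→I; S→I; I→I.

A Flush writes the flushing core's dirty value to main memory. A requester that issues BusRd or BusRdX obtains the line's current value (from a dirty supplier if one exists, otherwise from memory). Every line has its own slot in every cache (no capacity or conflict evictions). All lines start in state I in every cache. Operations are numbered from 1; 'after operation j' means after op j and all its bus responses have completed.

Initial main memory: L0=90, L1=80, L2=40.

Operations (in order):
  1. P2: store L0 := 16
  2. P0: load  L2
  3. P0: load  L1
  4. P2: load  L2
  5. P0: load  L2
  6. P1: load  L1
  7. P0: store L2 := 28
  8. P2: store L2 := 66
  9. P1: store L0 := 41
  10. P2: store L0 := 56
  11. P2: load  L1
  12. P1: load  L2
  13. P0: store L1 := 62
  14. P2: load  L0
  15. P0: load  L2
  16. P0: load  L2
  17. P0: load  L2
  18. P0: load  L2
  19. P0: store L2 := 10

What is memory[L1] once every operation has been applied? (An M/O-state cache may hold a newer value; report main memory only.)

1. P2: store L0 := 16  bus=[BusRdX]  L0: P0=I P1=I P2=M  mem[L0]=90
2. P0: load  L2  bus=[BusRd]  L2: P0=E P1=I P2=I  mem[L2]=40
3. P0: load  L1  bus=[BusRd]  L1: P0=E P1=I P2=I  mem[L1]=80
4. P2: load  L2  bus=[BusRd]  L2: P0=S P1=I P2=S  mem[L2]=40
5. P0: load  L2  bus=[-]  L2: P0=S P1=I P2=S  mem[L2]=40
6. P1: load  L1  bus=[BusRd]  L1: P0=S P1=S P2=I  mem[L1]=80
7. P0: store L2 := 28  bus=[BusUpgr]  L2: P0=M P1=I P2=I  mem[L2]=40
8. P2: store L2 := 66  bus=[BusRdX,Flush]  L2: P0=I P1=I P2=M  mem[L2]=28
9. P1: store L0 := 41  bus=[BusRdX,Flush]  L0: P0=I P1=M P2=I  mem[L0]=16
10. P2: store L0 := 56  bus=[BusRdX,Flush]  L0: P0=I P1=I P2=M  mem[L0]=41
11. P2: load  L1  bus=[BusRd]  L1: P0=S P1=S P2=S  mem[L1]=80
12. P1: load  L2  bus=[BusRd]  L2: P0=I P1=S P2=O  mem[L2]=28
13. P0: store L1 := 62  bus=[BusUpgr]  L1: P0=M P1=I P2=I  mem[L1]=80
14. P2: load  L0  bus=[-]  L0: P0=I P1=I P2=M  mem[L0]=41
15. P0: load  L2  bus=[BusRd]  L2: P0=S P1=S P2=O  mem[L2]=28
16. P0: load  L2  bus=[-]  L2: P0=S P1=S P2=O  mem[L2]=28
17. P0: load  L2  bus=[-]  L2: P0=S P1=S P2=O  mem[L2]=28
18. P0: load  L2  bus=[-]  L2: P0=S P1=S P2=O  mem[L2]=28
19. P0: store L2 := 10  bus=[BusUpgr,Flush]  L2: P0=M P1=I P2=I  mem[L2]=66

memory[L1] = 80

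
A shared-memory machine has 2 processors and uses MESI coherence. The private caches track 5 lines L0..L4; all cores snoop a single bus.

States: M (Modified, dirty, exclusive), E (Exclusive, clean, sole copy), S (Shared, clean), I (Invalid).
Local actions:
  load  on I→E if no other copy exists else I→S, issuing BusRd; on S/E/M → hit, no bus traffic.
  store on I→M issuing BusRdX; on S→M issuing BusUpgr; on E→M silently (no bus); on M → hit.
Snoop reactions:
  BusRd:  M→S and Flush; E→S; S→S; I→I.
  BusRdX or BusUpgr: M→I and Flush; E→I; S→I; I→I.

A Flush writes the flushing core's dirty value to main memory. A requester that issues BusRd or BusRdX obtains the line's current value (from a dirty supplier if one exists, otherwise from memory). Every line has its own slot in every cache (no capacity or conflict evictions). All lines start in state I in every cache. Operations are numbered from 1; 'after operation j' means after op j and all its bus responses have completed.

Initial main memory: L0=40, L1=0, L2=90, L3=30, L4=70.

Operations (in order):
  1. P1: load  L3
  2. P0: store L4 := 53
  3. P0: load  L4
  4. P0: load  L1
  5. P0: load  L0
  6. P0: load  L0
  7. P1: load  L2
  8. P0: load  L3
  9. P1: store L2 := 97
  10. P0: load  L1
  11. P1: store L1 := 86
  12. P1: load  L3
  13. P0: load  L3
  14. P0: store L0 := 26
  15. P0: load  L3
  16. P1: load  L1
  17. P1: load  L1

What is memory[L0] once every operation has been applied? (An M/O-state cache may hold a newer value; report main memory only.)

1. P1: load  L3  bus=[BusRd]  L3: P0=I P1=E  mem[L3]=30
2. P0: store L4 := 53  bus=[BusRdX]  L4: P0=M P1=I  mem[L4]=70
3. P0: load  L4  bus=[-]  L4: P0=M P1=I  mem[L4]=70
4. P0: load  L1  bus=[BusRd]  L1: P0=E P1=I  mem[L1]=0
5. P0: load  L0  bus=[BusRd]  L0: P0=E P1=I  mem[L0]=40
6. P0: load  L0  bus=[-]  L0: P0=E P1=I  mem[L0]=40
7. P1: load  L2  bus=[BusRd]  L2: P0=I P1=E  mem[L2]=90
8. P0: load  L3  bus=[BusRd]  L3: P0=S P1=S  mem[L3]=30
9. P1: store L2 := 97  bus=[-]  L2: P0=I P1=M  mem[L2]=90
10. P0: load  L1  bus=[-]  L1: P0=E P1=I  mem[L1]=0
11. P1: store L1 := 86  bus=[BusRdX]  L1: P0=I P1=M  mem[L1]=0
12. P1: load  L3  bus=[-]  L3: P0=S P1=S  mem[L3]=30
13. P0: load  L3  bus=[-]  L3: P0=S P1=S  mem[L3]=30
14. P0: store L0 := 26  bus=[-]  L0: P0=M P1=I  mem[L0]=40
15. P0: load  L3  bus=[-]  L3: P0=S P1=S  mem[L3]=30
16. P1: load  L1  bus=[-]  L1: P0=I P1=M  mem[L1]=0
17. P1: load  L1  bus=[-]  L1: P0=I P1=M  mem[L1]=0

memory[L0] = 40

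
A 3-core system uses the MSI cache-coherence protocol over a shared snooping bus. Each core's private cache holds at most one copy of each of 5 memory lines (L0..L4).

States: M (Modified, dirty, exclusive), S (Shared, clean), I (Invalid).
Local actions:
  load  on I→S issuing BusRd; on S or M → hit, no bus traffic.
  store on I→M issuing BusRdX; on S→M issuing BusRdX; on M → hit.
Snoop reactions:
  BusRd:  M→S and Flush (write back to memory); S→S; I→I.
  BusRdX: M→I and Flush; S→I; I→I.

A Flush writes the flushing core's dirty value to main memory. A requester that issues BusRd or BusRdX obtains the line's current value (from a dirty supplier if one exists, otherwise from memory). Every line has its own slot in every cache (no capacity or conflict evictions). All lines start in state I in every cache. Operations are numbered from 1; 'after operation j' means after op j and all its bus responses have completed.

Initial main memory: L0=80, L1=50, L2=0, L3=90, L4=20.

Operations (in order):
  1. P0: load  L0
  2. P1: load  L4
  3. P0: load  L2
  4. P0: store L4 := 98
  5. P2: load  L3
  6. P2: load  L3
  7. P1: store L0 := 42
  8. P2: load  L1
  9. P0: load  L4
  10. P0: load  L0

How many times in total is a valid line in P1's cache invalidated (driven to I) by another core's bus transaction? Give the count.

[1] P0: load  L0 | P0:S(80), P1:I, P2:I | bus: BusRd
[2] P1: load  L4 | P0:I, P1:S(20), P2:I | bus: BusRd
[3] P0: load  L2 | P0:S(0), P1:I, P2:I | bus: BusRd
[4] P0: store L4 := 98 | P0:M(98), P1:I, P2:I | bus: BusRdX
[5] P2: load  L3 | P0:I, P1:I, P2:S(90) | bus: BusRd
[6] P2: load  L3 | P0:I, P1:I, P2:S(90) | bus: none
[7] P1: store L0 := 42 | P0:I, P1:M(42), P2:I | bus: BusRdX
[8] P2: load  L1 | P0:I, P1:I, P2:S(50) | bus: BusRd
[9] P0: load  L4 | P0:M(98), P1:I, P2:I | bus: none
[10] P0: load  L0 | P0:S(42), P1:S(42), P2:I | bus: BusRd,Flush

invalidations = 1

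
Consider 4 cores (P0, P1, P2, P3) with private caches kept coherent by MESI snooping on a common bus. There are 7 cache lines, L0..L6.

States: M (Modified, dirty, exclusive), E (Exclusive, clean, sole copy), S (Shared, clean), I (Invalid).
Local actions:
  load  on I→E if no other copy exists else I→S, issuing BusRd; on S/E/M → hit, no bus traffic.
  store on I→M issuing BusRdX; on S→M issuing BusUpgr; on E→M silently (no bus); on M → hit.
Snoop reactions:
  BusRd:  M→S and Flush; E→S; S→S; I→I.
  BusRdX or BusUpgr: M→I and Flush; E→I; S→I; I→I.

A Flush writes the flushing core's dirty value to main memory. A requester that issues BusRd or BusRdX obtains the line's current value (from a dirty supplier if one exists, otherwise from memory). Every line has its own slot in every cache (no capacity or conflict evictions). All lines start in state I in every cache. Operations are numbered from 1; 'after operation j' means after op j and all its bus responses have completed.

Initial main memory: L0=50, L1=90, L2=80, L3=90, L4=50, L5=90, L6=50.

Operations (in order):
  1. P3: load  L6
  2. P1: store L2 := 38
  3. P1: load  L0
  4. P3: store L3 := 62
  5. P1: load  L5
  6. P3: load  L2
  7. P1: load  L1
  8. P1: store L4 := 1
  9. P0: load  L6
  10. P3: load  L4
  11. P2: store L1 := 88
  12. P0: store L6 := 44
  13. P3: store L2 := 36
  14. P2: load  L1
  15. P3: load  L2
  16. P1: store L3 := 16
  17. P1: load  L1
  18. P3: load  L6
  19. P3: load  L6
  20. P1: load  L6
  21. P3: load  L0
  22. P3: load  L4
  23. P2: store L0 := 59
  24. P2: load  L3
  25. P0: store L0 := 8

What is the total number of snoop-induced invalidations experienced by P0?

  op1 P3: load  L6 → I/I/I/E on L6; bus BusRd; mem=50
  op2 P1: store L2 := 38 → I/M/I/I on L2; bus BusRdX; mem=80
  op3 P1: load  L0 → I/E/I/I on L0; bus BusRd; mem=50
  op4 P3: store L3 := 62 → I/I/I/M on L3; bus BusRdX; mem=90
  op5 P1: load  L5 → I/E/I/I on L5; bus BusRd; mem=90
  op6 P3: load  L2 → I/S/I/S on L2; bus BusRd Flush; mem=38
  op7 P1: load  L1 → I/E/I/I on L1; bus BusRd; mem=90
  op8 P1: store L4 := 1 → I/M/I/I on L4; bus BusRdX; mem=50
  op9 P0: load  L6 → S/I/I/S on L6; bus BusRd; mem=50
  op10 P3: load  L4 → I/S/I/S on L4; bus BusRd Flush; mem=1
  op11 P2: store L1 := 88 → I/I/M/I on L1; bus BusRdX; mem=90
  op12 P0: store L6 := 44 → M/I/I/I on L6; bus BusUpgr; mem=50
  op13 P3: store L2 := 36 → I/I/I/M on L2; bus BusUpgr; mem=38
  op14 P2: load  L1 → I/I/M/I on L1; bus (none); mem=90
  op15 P3: load  L2 → I/I/I/M on L2; bus (none); mem=38
  op16 P1: store L3 := 16 → I/M/I/I on L3; bus BusRdX Flush; mem=62
  op17 P1: load  L1 → I/S/S/I on L1; bus BusRd Flush; mem=88
  op18 P3: load  L6 → S/I/I/S on L6; bus BusRd Flush; mem=44
  op19 P3: load  L6 → S/I/I/S on L6; bus (none); mem=44
  op20 P1: load  L6 → S/S/I/S on L6; bus BusRd; mem=44
  op21 P3: load  L0 → I/S/I/S on L0; bus BusRd; mem=50
  op22 P3: load  L4 → I/S/I/S on L4; bus (none); mem=1
  op23 P2: store L0 := 59 → I/I/M/I on L0; bus BusRdX; mem=50
  op24 P2: load  L3 → I/S/S/I on L3; bus BusRd Flush; mem=16
  op25 P0: store L0 := 8 → M/I/I/I on L0; bus BusRdX Flush; mem=59

invalidations = 0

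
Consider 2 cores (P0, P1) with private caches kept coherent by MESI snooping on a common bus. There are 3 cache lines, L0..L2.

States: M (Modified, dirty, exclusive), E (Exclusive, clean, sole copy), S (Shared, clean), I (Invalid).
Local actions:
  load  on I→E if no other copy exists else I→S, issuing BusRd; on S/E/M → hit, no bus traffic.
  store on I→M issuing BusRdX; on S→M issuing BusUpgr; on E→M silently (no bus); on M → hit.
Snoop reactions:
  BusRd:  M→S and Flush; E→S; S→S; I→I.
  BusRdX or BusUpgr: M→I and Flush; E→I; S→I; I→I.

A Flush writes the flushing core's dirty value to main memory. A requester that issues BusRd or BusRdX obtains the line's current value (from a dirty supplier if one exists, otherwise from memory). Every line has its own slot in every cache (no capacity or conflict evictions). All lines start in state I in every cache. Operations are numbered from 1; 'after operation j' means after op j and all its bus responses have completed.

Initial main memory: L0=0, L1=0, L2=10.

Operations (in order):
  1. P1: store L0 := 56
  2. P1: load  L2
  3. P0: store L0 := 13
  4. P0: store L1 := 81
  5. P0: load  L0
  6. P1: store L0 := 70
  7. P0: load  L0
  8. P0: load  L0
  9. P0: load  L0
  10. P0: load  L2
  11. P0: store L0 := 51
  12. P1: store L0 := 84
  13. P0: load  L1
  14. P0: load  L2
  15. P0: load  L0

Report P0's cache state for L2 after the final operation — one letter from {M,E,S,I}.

state = S

[1] P1: store L0 := 56 | P0:I, P1:M(56) | bus: BusRdX
[2] P1: load  L2 | P0:I, P1:E(10) | bus: BusRd
[3] P0: store L0 := 13 | P0:M(13), P1:I | bus: BusRdX,Flush
[4] P0: store L1 := 81 | P0:M(81), P1:I | bus: BusRdX
[5] P0: load  L0 | P0:M(13), P1:I | bus: none
[6] P1: store L0 := 70 | P0:I, P1:M(70) | bus: BusRdX,Flush
[7] P0: load  L0 | P0:S(70), P1:S(70) | bus: BusRd,Flush
[8] P0: load  L0 | P0:S(70), P1:S(70) | bus: none
[9] P0: load  L0 | P0:S(70), P1:S(70) | bus: none
[10] P0: load  L2 | P0:S(10), P1:S(10) | bus: BusRd
[11] P0: store L0 := 51 | P0:M(51), P1:I | bus: BusUpgr
[12] P1: store L0 := 84 | P0:I, P1:M(84) | bus: BusRdX,Flush
[13] P0: load  L1 | P0:M(81), P1:I | bus: none
[14] P0: load  L2 | P0:S(10), P1:S(10) | bus: none
[15] P0: load  L0 | P0:S(84), P1:S(84) | bus: BusRd,Flush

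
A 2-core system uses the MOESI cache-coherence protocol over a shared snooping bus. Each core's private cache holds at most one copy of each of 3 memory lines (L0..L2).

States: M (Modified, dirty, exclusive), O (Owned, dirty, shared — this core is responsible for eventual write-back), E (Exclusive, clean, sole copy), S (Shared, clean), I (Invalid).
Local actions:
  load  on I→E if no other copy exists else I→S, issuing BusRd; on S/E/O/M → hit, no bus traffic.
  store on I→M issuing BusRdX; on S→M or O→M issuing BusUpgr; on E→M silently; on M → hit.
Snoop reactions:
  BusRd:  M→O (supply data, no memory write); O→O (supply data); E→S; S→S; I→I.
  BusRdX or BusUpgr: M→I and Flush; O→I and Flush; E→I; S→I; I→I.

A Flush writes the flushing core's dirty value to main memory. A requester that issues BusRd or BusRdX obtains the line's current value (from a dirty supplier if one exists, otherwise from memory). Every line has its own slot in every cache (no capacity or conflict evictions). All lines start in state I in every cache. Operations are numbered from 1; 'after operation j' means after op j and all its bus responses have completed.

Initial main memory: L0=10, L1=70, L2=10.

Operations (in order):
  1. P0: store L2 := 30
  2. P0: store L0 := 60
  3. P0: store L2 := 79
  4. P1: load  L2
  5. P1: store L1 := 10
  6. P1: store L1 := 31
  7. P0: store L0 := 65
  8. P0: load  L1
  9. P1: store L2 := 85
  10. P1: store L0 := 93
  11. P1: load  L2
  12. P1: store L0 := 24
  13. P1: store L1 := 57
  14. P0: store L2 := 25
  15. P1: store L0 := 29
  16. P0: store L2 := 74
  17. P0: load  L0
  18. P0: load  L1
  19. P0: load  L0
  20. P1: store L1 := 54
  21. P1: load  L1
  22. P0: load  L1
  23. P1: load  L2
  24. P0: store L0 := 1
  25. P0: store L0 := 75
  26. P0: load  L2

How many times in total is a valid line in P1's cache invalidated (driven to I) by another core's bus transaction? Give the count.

invalidations = 2

step 1: P0: store L2 := 30  ⟶  MI  (L2)  txn=BusRdX  M[L2]=10
step 2: P0: store L0 := 60  ⟶  MI  (L0)  txn=BusRdX  M[L0]=10
step 3: P0: store L2 := 79  ⟶  MI  (L2)  txn=∅  M[L2]=10
step 4: P1: load  L2  ⟶  OS  (L2)  txn=BusRd  M[L2]=10
step 5: P1: store L1 := 10  ⟶  IM  (L1)  txn=BusRdX  M[L1]=70
step 6: P1: store L1 := 31  ⟶  IM  (L1)  txn=∅  M[L1]=70
step 7: P0: store L0 := 65  ⟶  MI  (L0)  txn=∅  M[L0]=10
step 8: P0: load  L1  ⟶  SO  (L1)  txn=BusRd  M[L1]=70
step 9: P1: store L2 := 85  ⟶  IM  (L2)  txn=BusUpgr+Flush  M[L2]=79
step 10: P1: store L0 := 93  ⟶  IM  (L0)  txn=BusRdX+Flush  M[L0]=65
step 11: P1: load  L2  ⟶  IM  (L2)  txn=∅  M[L2]=79
step 12: P1: store L0 := 24  ⟶  IM  (L0)  txn=∅  M[L0]=65
step 13: P1: store L1 := 57  ⟶  IM  (L1)  txn=BusUpgr  M[L1]=70
step 14: P0: store L2 := 25  ⟶  MI  (L2)  txn=BusRdX+Flush  M[L2]=85
step 15: P1: store L0 := 29  ⟶  IM  (L0)  txn=∅  M[L0]=65
step 16: P0: store L2 := 74  ⟶  MI  (L2)  txn=∅  M[L2]=85
step 17: P0: load  L0  ⟶  SO  (L0)  txn=BusRd  M[L0]=65
step 18: P0: load  L1  ⟶  SO  (L1)  txn=BusRd  M[L1]=70
step 19: P0: load  L0  ⟶  SO  (L0)  txn=∅  M[L0]=65
step 20: P1: store L1 := 54  ⟶  IM  (L1)  txn=BusUpgr  M[L1]=70
step 21: P1: load  L1  ⟶  IM  (L1)  txn=∅  M[L1]=70
step 22: P0: load  L1  ⟶  SO  (L1)  txn=BusRd  M[L1]=70
step 23: P1: load  L2  ⟶  OS  (L2)  txn=BusRd  M[L2]=85
step 24: P0: store L0 := 1  ⟶  MI  (L0)  txn=BusUpgr+Flush  M[L0]=29
step 25: P0: store L0 := 75  ⟶  MI  (L0)  txn=∅  M[L0]=29
step 26: P0: load  L2  ⟶  OS  (L2)  txn=∅  M[L2]=85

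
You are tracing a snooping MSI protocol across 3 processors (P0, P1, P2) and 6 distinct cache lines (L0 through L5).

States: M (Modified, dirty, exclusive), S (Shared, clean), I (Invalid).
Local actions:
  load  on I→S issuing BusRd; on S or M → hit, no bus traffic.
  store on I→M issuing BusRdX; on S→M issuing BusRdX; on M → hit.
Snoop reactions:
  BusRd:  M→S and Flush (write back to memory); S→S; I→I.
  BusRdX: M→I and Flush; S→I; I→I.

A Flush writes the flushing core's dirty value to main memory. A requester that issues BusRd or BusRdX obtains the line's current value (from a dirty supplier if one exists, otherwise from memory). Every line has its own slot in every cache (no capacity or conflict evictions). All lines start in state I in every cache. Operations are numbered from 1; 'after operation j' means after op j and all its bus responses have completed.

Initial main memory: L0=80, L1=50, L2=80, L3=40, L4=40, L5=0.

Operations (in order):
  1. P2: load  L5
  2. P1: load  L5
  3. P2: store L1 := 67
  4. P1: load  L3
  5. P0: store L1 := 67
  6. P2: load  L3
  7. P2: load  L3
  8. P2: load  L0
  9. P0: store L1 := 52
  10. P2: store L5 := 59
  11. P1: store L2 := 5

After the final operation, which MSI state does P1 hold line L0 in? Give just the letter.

1. P2: load  L5  bus=[BusRd]  L5: P0=I P1=I P2=S  mem[L5]=0
2. P1: load  L5  bus=[BusRd]  L5: P0=I P1=S P2=S  mem[L5]=0
3. P2: store L1 := 67  bus=[BusRdX]  L1: P0=I P1=I P2=M  mem[L1]=50
4. P1: load  L3  bus=[BusRd]  L3: P0=I P1=S P2=I  mem[L3]=40
5. P0: store L1 := 67  bus=[BusRdX,Flush]  L1: P0=M P1=I P2=I  mem[L1]=67
6. P2: load  L3  bus=[BusRd]  L3: P0=I P1=S P2=S  mem[L3]=40
7. P2: load  L3  bus=[-]  L3: P0=I P1=S P2=S  mem[L3]=40
8. P2: load  L0  bus=[BusRd]  L0: P0=I P1=I P2=S  mem[L0]=80
9. P0: store L1 := 52  bus=[-]  L1: P0=M P1=I P2=I  mem[L1]=67
10. P2: store L5 := 59  bus=[BusRdX]  L5: P0=I P1=I P2=M  mem[L5]=0
11. P1: store L2 := 5  bus=[BusRdX]  L2: P0=I P1=M P2=I  mem[L2]=80

state = I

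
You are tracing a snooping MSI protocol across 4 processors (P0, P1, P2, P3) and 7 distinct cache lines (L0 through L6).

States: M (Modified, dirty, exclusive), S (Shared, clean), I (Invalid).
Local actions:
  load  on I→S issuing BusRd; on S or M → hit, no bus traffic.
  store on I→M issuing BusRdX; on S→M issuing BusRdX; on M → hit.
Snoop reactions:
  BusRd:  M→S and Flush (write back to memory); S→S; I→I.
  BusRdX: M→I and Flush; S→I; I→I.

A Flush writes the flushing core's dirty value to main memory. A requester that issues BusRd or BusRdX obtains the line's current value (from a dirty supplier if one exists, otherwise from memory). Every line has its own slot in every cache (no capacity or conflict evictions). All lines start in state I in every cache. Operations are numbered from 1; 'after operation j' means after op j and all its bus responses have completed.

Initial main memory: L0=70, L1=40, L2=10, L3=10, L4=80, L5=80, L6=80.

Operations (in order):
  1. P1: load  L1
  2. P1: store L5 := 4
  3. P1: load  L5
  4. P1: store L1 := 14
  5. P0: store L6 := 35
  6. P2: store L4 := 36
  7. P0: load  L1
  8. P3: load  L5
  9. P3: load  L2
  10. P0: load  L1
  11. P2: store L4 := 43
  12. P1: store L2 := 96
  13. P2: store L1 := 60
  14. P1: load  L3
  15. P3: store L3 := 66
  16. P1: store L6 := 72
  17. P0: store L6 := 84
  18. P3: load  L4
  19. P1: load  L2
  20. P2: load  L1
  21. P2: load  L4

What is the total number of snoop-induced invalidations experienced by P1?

invalidations = 3

1. P1: load  L1  bus=[BusRd]  L1: P0=I P1=S P2=I P3=I  mem[L1]=40
2. P1: store L5 := 4  bus=[BusRdX]  L5: P0=I P1=M P2=I P3=I  mem[L5]=80
3. P1: load  L5  bus=[-]  L5: P0=I P1=M P2=I P3=I  mem[L5]=80
4. P1: store L1 := 14  bus=[BusRdX]  L1: P0=I P1=M P2=I P3=I  mem[L1]=40
5. P0: store L6 := 35  bus=[BusRdX]  L6: P0=M P1=I P2=I P3=I  mem[L6]=80
6. P2: store L4 := 36  bus=[BusRdX]  L4: P0=I P1=I P2=M P3=I  mem[L4]=80
7. P0: load  L1  bus=[BusRd,Flush]  L1: P0=S P1=S P2=I P3=I  mem[L1]=14
8. P3: load  L5  bus=[BusRd,Flush]  L5: P0=I P1=S P2=I P3=S  mem[L5]=4
9. P3: load  L2  bus=[BusRd]  L2: P0=I P1=I P2=I P3=S  mem[L2]=10
10. P0: load  L1  bus=[-]  L1: P0=S P1=S P2=I P3=I  mem[L1]=14
11. P2: store L4 := 43  bus=[-]  L4: P0=I P1=I P2=M P3=I  mem[L4]=80
12. P1: store L2 := 96  bus=[BusRdX]  L2: P0=I P1=M P2=I P3=I  mem[L2]=10
13. P2: store L1 := 60  bus=[BusRdX]  L1: P0=I P1=I P2=M P3=I  mem[L1]=14
14. P1: load  L3  bus=[BusRd]  L3: P0=I P1=S P2=I P3=I  mem[L3]=10
15. P3: store L3 := 66  bus=[BusRdX]  L3: P0=I P1=I P2=I P3=M  mem[L3]=10
16. P1: store L6 := 72  bus=[BusRdX,Flush]  L6: P0=I P1=M P2=I P3=I  mem[L6]=35
17. P0: store L6 := 84  bus=[BusRdX,Flush]  L6: P0=M P1=I P2=I P3=I  mem[L6]=72
18. P3: load  L4  bus=[BusRd,Flush]  L4: P0=I P1=I P2=S P3=S  mem[L4]=43
19. P1: load  L2  bus=[-]  L2: P0=I P1=M P2=I P3=I  mem[L2]=10
20. P2: load  L1  bus=[-]  L1: P0=I P1=I P2=M P3=I  mem[L1]=14
21. P2: load  L4  bus=[-]  L4: P0=I P1=I P2=S P3=S  mem[L4]=43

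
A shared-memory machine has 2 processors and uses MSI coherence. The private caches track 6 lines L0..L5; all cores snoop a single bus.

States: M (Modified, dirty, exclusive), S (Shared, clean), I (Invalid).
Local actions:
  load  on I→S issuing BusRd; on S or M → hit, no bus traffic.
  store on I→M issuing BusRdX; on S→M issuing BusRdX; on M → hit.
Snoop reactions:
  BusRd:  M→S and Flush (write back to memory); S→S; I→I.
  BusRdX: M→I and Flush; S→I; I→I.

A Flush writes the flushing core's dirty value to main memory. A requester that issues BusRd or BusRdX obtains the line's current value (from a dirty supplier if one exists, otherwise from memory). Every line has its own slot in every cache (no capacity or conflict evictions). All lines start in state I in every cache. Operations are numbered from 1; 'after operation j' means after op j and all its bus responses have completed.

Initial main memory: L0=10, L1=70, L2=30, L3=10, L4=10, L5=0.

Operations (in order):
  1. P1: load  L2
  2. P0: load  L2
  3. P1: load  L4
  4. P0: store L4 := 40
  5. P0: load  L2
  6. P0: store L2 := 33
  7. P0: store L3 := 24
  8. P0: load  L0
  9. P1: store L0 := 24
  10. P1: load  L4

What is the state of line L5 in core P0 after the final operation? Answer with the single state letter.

state = I

[1] P1: load  L2 | P0:I, P1:S(30) | bus: BusRd
[2] P0: load  L2 | P0:S(30), P1:S(30) | bus: BusRd
[3] P1: load  L4 | P0:I, P1:S(10) | bus: BusRd
[4] P0: store L4 := 40 | P0:M(40), P1:I | bus: BusRdX
[5] P0: load  L2 | P0:S(30), P1:S(30) | bus: none
[6] P0: store L2 := 33 | P0:M(33), P1:I | bus: BusRdX
[7] P0: store L3 := 24 | P0:M(24), P1:I | bus: BusRdX
[8] P0: load  L0 | P0:S(10), P1:I | bus: BusRd
[9] P1: store L0 := 24 | P0:I, P1:M(24) | bus: BusRdX
[10] P1: load  L4 | P0:S(40), P1:S(40) | bus: BusRd,Flush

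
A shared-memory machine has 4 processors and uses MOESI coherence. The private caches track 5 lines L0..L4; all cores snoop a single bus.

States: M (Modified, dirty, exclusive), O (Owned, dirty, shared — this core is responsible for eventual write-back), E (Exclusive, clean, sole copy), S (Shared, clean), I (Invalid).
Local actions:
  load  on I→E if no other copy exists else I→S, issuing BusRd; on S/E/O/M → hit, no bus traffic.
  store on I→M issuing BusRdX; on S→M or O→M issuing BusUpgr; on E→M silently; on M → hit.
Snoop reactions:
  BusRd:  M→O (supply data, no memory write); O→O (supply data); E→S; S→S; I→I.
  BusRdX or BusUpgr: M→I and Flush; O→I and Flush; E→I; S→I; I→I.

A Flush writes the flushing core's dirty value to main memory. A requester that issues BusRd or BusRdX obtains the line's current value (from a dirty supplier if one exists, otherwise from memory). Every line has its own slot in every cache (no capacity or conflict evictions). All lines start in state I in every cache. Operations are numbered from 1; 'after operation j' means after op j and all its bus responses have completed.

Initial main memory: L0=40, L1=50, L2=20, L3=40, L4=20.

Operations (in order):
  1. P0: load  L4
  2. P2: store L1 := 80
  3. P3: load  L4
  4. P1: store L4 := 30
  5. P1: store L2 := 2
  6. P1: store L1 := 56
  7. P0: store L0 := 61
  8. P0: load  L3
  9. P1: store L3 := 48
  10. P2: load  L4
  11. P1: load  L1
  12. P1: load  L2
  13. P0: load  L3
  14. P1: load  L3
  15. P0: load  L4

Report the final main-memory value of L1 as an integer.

1. P0: load  L4  bus=[BusRd]  L4: P0=E P1=I P2=I P3=I  mem[L4]=20
2. P2: store L1 := 80  bus=[BusRdX]  L1: P0=I P1=I P2=M P3=I  mem[L1]=50
3. P3: load  L4  bus=[BusRd]  L4: P0=S P1=I P2=I P3=S  mem[L4]=20
4. P1: store L4 := 30  bus=[BusRdX]  L4: P0=I P1=M P2=I P3=I  mem[L4]=20
5. P1: store L2 := 2  bus=[BusRdX]  L2: P0=I P1=M P2=I P3=I  mem[L2]=20
6. P1: store L1 := 56  bus=[BusRdX,Flush]  L1: P0=I P1=M P2=I P3=I  mem[L1]=80
7. P0: store L0 := 61  bus=[BusRdX]  L0: P0=M P1=I P2=I P3=I  mem[L0]=40
8. P0: load  L3  bus=[BusRd]  L3: P0=E P1=I P2=I P3=I  mem[L3]=40
9. P1: store L3 := 48  bus=[BusRdX]  L3: P0=I P1=M P2=I P3=I  mem[L3]=40
10. P2: load  L4  bus=[BusRd]  L4: P0=I P1=O P2=S P3=I  mem[L4]=20
11. P1: load  L1  bus=[-]  L1: P0=I P1=M P2=I P3=I  mem[L1]=80
12. P1: load  L2  bus=[-]  L2: P0=I P1=M P2=I P3=I  mem[L2]=20
13. P0: load  L3  bus=[BusRd]  L3: P0=S P1=O P2=I P3=I  mem[L3]=40
14. P1: load  L3  bus=[-]  L3: P0=S P1=O P2=I P3=I  mem[L3]=40
15. P0: load  L4  bus=[BusRd]  L4: P0=S P1=O P2=S P3=I  mem[L4]=20

memory[L1] = 80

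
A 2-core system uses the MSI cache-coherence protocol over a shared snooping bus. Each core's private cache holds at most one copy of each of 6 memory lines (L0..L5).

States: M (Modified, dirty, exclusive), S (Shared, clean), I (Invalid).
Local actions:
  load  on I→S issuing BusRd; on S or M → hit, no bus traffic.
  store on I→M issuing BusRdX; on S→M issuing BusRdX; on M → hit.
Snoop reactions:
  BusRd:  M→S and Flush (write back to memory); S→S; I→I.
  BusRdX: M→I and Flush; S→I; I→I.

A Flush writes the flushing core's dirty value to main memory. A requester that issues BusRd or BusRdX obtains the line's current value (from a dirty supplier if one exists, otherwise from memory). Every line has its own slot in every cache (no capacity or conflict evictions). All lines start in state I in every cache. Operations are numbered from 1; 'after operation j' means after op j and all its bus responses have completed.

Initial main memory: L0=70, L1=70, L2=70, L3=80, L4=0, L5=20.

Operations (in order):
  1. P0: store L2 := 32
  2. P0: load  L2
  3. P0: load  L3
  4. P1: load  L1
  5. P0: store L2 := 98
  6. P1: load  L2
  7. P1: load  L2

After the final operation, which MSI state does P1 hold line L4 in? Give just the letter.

state = I

[1] P0: store L2 := 32 | P0:M(32), P1:I | bus: BusRdX
[2] P0: load  L2 | P0:M(32), P1:I | bus: none
[3] P0: load  L3 | P0:S(80), P1:I | bus: BusRd
[4] P1: load  L1 | P0:I, P1:S(70) | bus: BusRd
[5] P0: store L2 := 98 | P0:M(98), P1:I | bus: none
[6] P1: load  L2 | P0:S(98), P1:S(98) | bus: BusRd,Flush
[7] P1: load  L2 | P0:S(98), P1:S(98) | bus: none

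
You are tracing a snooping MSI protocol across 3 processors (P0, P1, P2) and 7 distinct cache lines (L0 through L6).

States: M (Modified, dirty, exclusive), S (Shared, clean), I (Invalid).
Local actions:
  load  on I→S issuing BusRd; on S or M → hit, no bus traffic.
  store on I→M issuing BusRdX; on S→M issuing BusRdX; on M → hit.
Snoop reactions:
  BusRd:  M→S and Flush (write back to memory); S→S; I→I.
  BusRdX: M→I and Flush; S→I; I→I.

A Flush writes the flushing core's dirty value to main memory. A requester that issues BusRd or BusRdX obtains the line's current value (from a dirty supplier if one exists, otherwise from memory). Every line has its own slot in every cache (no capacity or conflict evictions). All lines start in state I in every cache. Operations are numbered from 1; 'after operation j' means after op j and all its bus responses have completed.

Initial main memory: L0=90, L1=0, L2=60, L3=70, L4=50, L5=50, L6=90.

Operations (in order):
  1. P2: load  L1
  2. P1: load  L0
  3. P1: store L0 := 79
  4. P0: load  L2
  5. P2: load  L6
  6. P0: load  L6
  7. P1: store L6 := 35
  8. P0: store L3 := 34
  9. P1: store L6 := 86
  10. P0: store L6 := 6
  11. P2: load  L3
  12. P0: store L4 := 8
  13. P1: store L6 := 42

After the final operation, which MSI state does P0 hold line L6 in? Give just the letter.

state = I

step 1: P2: load  L1  ⟶  IIS  (L1)  txn=BusRd  M[L1]=0
step 2: P1: load  L0  ⟶  ISI  (L0)  txn=BusRd  M[L0]=90
step 3: P1: store L0 := 79  ⟶  IMI  (L0)  txn=BusRdX  M[L0]=90
step 4: P0: load  L2  ⟶  SII  (L2)  txn=BusRd  M[L2]=60
step 5: P2: load  L6  ⟶  IIS  (L6)  txn=BusRd  M[L6]=90
step 6: P0: load  L6  ⟶  SIS  (L6)  txn=BusRd  M[L6]=90
step 7: P1: store L6 := 35  ⟶  IMI  (L6)  txn=BusRdX  M[L6]=90
step 8: P0: store L3 := 34  ⟶  MII  (L3)  txn=BusRdX  M[L3]=70
step 9: P1: store L6 := 86  ⟶  IMI  (L6)  txn=∅  M[L6]=90
step 10: P0: store L6 := 6  ⟶  MII  (L6)  txn=BusRdX+Flush  M[L6]=86
step 11: P2: load  L3  ⟶  SIS  (L3)  txn=BusRd+Flush  M[L3]=34
step 12: P0: store L4 := 8  ⟶  MII  (L4)  txn=BusRdX  M[L4]=50
step 13: P1: store L6 := 42  ⟶  IMI  (L6)  txn=BusRdX+Flush  M[L6]=6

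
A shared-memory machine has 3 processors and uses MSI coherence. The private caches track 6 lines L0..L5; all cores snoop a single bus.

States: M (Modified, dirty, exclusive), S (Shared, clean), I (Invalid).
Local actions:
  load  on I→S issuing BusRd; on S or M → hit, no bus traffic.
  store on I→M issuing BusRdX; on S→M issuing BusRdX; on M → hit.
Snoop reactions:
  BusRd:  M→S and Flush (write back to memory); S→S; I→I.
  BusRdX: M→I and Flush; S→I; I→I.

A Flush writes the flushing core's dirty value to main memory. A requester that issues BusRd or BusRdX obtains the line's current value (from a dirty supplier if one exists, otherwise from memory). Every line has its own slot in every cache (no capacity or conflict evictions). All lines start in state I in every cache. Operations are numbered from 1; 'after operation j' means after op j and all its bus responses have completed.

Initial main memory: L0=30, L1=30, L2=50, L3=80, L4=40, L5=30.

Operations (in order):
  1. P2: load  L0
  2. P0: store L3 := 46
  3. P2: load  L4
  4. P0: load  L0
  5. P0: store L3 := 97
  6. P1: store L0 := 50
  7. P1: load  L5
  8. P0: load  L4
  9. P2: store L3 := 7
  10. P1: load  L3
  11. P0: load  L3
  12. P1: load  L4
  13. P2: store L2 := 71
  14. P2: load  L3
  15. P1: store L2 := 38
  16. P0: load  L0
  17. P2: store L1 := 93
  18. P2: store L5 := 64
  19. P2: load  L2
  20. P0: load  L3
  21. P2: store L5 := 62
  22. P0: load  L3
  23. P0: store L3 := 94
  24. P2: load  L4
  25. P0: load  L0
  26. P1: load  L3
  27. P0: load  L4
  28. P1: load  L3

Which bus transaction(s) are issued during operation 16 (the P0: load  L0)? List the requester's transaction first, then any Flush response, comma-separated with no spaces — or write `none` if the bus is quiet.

  op1 P2: load  L0 → I/I/S on L0; bus BusRd; mem=30
  op2 P0: store L3 := 46 → M/I/I on L3; bus BusRdX; mem=80
  op3 P2: load  L4 → I/I/S on L4; bus BusRd; mem=40
  op4 P0: load  L0 → S/I/S on L0; bus BusRd; mem=30
  op5 P0: store L3 := 97 → M/I/I on L3; bus (none); mem=80
  op6 P1: store L0 := 50 → I/M/I on L0; bus BusRdX; mem=30
  op7 P1: load  L5 → I/S/I on L5; bus BusRd; mem=30
  op8 P0: load  L4 → S/I/S on L4; bus BusRd; mem=40
  op9 P2: store L3 := 7 → I/I/M on L3; bus BusRdX Flush; mem=97
  op10 P1: load  L3 → I/S/S on L3; bus BusRd Flush; mem=7
  op11 P0: load  L3 → S/S/S on L3; bus BusRd; mem=7
  op12 P1: load  L4 → S/S/S on L4; bus BusRd; mem=40
  op13 P2: store L2 := 71 → I/I/M on L2; bus BusRdX; mem=50
  op14 P2: load  L3 → S/S/S on L3; bus (none); mem=7
  op15 P1: store L2 := 38 → I/M/I on L2; bus BusRdX Flush; mem=71
  op16 P0: load  L0 → S/S/I on L0; bus BusRd Flush; mem=50
  op17 P2: store L1 := 93 → I/I/M on L1; bus BusRdX; mem=30
  op18 P2: store L5 := 64 → I/I/M on L5; bus BusRdX; mem=30
  op19 P2: load  L2 → I/S/S on L2; bus BusRd Flush; mem=38
  op20 P0: load  L3 → S/S/S on L3; bus (none); mem=7
  op21 P2: store L5 := 62 → I/I/M on L5; bus (none); mem=30
  op22 P0: load  L3 → S/S/S on L3; bus (none); mem=7
  op23 P0: store L3 := 94 → M/I/I on L3; bus BusRdX; mem=7
  op24 P2: load  L4 → S/S/S on L4; bus (none); mem=40
  op25 P0: load  L0 → S/S/I on L0; bus (none); mem=50
  op26 P1: load  L3 → S/S/I on L3; bus BusRd Flush; mem=94
  op27 P0: load  L4 → S/S/S on L4; bus (none); mem=40
  op28 P1: load  L3 → S/S/I on L3; bus (none); mem=94

bus = BusRd,Flush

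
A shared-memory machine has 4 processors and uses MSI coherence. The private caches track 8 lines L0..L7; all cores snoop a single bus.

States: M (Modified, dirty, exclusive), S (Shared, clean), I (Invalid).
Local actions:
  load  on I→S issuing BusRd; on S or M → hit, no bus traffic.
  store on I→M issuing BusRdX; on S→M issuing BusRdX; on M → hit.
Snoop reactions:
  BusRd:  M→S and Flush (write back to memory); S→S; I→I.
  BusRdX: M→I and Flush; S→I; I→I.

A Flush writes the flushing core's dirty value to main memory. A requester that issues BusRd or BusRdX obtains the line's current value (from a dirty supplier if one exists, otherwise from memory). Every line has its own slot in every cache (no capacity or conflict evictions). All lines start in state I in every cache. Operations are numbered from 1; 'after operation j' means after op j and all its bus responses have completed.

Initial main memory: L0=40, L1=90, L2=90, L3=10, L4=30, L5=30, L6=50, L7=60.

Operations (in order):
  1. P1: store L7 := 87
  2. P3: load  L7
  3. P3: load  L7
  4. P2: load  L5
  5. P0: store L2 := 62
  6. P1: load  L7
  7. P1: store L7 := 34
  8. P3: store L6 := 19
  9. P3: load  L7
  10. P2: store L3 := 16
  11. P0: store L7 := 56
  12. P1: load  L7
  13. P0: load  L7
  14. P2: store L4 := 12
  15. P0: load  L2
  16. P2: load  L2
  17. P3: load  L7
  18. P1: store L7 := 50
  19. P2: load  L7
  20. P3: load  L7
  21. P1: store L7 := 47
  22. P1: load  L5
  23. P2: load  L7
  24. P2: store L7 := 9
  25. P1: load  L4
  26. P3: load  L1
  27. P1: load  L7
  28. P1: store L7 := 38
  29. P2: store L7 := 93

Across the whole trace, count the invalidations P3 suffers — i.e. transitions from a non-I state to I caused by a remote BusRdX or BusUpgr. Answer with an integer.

step 1: P1: store L7 := 87  ⟶  IMII  (L7)  txn=BusRdX  M[L7]=60
step 2: P3: load  L7  ⟶  ISIS  (L7)  txn=BusRd+Flush  M[L7]=87
step 3: P3: load  L7  ⟶  ISIS  (L7)  txn=∅  M[L7]=87
step 4: P2: load  L5  ⟶  IISI  (L5)  txn=BusRd  M[L5]=30
step 5: P0: store L2 := 62  ⟶  MIII  (L2)  txn=BusRdX  M[L2]=90
step 6: P1: load  L7  ⟶  ISIS  (L7)  txn=∅  M[L7]=87
step 7: P1: store L7 := 34  ⟶  IMII  (L7)  txn=BusRdX  M[L7]=87
step 8: P3: store L6 := 19  ⟶  IIIM  (L6)  txn=BusRdX  M[L6]=50
step 9: P3: load  L7  ⟶  ISIS  (L7)  txn=BusRd+Flush  M[L7]=34
step 10: P2: store L3 := 16  ⟶  IIMI  (L3)  txn=BusRdX  M[L3]=10
step 11: P0: store L7 := 56  ⟶  MIII  (L7)  txn=BusRdX  M[L7]=34
step 12: P1: load  L7  ⟶  SSII  (L7)  txn=BusRd+Flush  M[L7]=56
step 13: P0: load  L7  ⟶  SSII  (L7)  txn=∅  M[L7]=56
step 14: P2: store L4 := 12  ⟶  IIMI  (L4)  txn=BusRdX  M[L4]=30
step 15: P0: load  L2  ⟶  MIII  (L2)  txn=∅  M[L2]=90
step 16: P2: load  L2  ⟶  SISI  (L2)  txn=BusRd+Flush  M[L2]=62
step 17: P3: load  L7  ⟶  SSIS  (L7)  txn=BusRd  M[L7]=56
step 18: P1: store L7 := 50  ⟶  IMII  (L7)  txn=BusRdX  M[L7]=56
step 19: P2: load  L7  ⟶  ISSI  (L7)  txn=BusRd+Flush  M[L7]=50
step 20: P3: load  L7  ⟶  ISSS  (L7)  txn=BusRd  M[L7]=50
step 21: P1: store L7 := 47  ⟶  IMII  (L7)  txn=BusRdX  M[L7]=50
step 22: P1: load  L5  ⟶  ISSI  (L5)  txn=BusRd  M[L5]=30
step 23: P2: load  L7  ⟶  ISSI  (L7)  txn=BusRd+Flush  M[L7]=47
step 24: P2: store L7 := 9  ⟶  IIMI  (L7)  txn=BusRdX  M[L7]=47
step 25: P1: load  L4  ⟶  ISSI  (L4)  txn=BusRd+Flush  M[L4]=12
step 26: P3: load  L1  ⟶  IIIS  (L1)  txn=BusRd  M[L1]=90
step 27: P1: load  L7  ⟶  ISSI  (L7)  txn=BusRd+Flush  M[L7]=9
step 28: P1: store L7 := 38  ⟶  IMII  (L7)  txn=BusRdX  M[L7]=9
step 29: P2: store L7 := 93  ⟶  IIMI  (L7)  txn=BusRdX+Flush  M[L7]=38

invalidations = 4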